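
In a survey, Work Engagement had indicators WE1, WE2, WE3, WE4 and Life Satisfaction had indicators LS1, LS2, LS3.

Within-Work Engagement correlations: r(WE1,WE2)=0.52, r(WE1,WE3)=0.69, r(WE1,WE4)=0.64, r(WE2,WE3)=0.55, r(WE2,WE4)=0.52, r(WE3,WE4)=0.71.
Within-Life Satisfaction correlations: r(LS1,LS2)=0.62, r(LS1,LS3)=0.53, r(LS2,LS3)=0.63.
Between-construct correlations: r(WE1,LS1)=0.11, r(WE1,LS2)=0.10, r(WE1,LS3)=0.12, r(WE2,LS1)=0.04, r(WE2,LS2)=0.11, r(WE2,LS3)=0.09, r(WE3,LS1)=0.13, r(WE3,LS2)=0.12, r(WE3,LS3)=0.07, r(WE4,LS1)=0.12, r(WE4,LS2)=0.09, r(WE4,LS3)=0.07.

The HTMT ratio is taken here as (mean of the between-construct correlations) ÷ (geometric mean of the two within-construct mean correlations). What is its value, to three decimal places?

Between-construct mean = 1.17/12 = 0.0975.
Mean within-WE = 3.63/6 = 0.6050; mean within-LS = 1.78/3 = 0.5933.
Geometric mean = √(0.6050 × 0.5933) = 0.5991.
HTMT = 0.0975 / 0.5991 = 0.163.

0.163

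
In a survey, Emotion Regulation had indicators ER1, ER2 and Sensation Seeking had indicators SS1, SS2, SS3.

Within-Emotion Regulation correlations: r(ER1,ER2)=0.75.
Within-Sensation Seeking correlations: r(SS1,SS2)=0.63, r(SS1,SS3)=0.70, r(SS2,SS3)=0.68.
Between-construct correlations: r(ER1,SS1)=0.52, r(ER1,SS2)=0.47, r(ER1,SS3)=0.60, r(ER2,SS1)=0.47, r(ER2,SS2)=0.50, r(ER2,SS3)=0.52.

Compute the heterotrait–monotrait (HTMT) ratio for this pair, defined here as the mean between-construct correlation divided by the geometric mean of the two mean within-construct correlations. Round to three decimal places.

0.724

Mean heterotrait r = 3.08/6 = 0.5133.
Mean within-ER = 0.75/1 = 0.7500; mean within-SS = 2.01/3 = 0.6700.
Geometric mean = √(0.7500 × 0.6700) = 0.7089.
HTMT = 0.5133 / 0.7089 = 0.724.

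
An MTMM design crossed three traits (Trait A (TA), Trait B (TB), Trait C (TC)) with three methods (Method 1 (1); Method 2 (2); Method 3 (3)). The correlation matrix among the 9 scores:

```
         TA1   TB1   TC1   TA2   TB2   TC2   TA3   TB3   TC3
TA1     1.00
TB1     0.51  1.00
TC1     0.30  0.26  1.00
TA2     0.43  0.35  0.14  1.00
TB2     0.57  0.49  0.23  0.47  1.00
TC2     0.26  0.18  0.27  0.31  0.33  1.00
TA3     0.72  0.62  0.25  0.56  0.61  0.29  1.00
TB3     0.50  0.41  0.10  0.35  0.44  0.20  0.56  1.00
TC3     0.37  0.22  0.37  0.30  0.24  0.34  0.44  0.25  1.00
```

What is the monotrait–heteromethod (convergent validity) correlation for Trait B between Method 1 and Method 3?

0.41

Same trait (TB), different methods: r(TB1, TB3) = 0.41.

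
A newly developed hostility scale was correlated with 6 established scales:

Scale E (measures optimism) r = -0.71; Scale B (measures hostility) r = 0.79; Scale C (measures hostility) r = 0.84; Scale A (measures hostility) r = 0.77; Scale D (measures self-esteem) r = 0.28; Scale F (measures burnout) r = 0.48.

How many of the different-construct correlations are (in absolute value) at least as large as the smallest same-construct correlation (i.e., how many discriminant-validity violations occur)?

Convergent (same construct = hostility): Scale B, Scale C, Scale A.
Smallest convergent = 0.77. Discriminant |r|: 0.71, 0.28, 0.48; count ≥ 0.77 → 0.

0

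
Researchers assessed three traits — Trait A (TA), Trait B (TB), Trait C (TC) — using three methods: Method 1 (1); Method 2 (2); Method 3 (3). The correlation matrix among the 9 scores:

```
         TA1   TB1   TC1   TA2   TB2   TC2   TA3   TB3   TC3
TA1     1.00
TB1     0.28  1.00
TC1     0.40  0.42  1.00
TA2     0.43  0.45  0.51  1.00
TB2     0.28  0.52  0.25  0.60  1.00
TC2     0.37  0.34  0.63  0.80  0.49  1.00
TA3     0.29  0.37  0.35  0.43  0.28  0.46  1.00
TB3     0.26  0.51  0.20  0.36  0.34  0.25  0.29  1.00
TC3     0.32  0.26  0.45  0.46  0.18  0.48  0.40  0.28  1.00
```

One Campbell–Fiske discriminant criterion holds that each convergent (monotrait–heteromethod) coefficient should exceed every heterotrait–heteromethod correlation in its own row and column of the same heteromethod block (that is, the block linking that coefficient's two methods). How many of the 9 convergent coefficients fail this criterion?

4

Each convergent coefficient versus the relevant comparison correlations:
TA (methods 1·2): 0.43 vs {0.28, 0.45, 0.37, 0.51} → fail.
TA (methods 1·3): 0.29 vs {0.26, 0.37, 0.32, 0.35} → fail.
TA (methods 2·3): 0.43 vs {0.36, 0.28, 0.46, 0.46} → fail.
TB (methods 1·2): 0.52 vs {0.45, 0.28, 0.34, 0.25} → pass.
TB (methods 1·3): 0.51 vs {0.37, 0.26, 0.26, 0.20} → pass.
TB (methods 2·3): 0.34 vs {0.28, 0.36, 0.18, 0.25} → fail.
TC (methods 1·2): 0.63 vs {0.51, 0.37, 0.25, 0.34} → pass.
TC (methods 1·3): 0.45 vs {0.35, 0.32, 0.20, 0.26} → pass.
TC (methods 2·3): 0.48 vs {0.46, 0.46, 0.25, 0.18} → pass.
4 of 9 fail.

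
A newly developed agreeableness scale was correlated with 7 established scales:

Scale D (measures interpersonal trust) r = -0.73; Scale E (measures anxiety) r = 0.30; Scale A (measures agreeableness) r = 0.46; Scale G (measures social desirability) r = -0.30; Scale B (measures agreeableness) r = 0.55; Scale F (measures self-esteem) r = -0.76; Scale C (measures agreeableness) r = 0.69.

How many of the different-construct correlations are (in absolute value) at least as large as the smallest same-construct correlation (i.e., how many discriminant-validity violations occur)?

2

Convergent (same construct = agreeableness): Scale A, Scale B, Scale C.
Smallest convergent = 0.46. Discriminant |r|: 0.73, 0.30, 0.30, 0.76; count ≥ 0.46 → 2.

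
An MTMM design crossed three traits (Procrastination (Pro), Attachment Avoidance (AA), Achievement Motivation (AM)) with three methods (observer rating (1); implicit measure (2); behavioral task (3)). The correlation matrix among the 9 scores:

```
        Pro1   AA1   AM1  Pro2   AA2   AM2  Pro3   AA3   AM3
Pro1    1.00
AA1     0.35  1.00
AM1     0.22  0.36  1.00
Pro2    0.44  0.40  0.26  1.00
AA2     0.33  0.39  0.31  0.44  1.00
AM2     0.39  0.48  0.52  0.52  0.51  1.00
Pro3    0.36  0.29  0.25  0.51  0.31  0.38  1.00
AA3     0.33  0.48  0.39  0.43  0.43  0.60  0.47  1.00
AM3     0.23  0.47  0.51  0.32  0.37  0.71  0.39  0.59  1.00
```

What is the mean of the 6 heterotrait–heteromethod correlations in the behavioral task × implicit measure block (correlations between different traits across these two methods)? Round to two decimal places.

HTHM values (method 3 × method 2): 0.31, 0.38, 0.43, 0.60, 0.32, 0.37; mean = 2.41/6 = 0.40.

0.40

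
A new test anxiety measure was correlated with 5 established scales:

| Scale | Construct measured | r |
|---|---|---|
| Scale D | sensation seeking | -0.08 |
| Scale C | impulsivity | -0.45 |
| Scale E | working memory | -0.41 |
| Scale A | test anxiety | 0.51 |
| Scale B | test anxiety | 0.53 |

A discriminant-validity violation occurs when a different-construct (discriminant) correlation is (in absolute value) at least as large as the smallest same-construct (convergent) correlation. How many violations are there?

Convergent (same construct = test anxiety): Scale A, Scale B.
Smallest convergent = 0.51. Discriminant |r|: 0.08, 0.45, 0.41; count ≥ 0.51 → 0.

0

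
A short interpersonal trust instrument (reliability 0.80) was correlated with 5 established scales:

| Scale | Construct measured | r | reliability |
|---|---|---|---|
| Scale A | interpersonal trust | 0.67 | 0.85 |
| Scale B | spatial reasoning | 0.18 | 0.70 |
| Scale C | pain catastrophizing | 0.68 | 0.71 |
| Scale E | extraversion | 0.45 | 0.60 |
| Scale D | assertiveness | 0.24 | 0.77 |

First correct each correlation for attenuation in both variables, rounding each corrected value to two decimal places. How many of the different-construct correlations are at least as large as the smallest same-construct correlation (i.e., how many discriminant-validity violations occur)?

1

Disattenuated r (r / √(r_scale · r_new)):
  Scale A (conv): 0.67 / √(0.85·0.80) = 0.81
  Scale B (disc): 0.18 / √(0.70·0.80) = 0.24
  Scale C (disc): 0.68 / √(0.71·0.80) = 0.90
  Scale E (disc): 0.45 / √(0.60·0.80) = 0.65
  Scale D (disc): 0.24 / √(0.77·0.80) = 0.31
Smallest convergent = 0.81. Discriminant values: 0.24, 0.90, 0.65, 0.31; count ≥ 0.81 → 1.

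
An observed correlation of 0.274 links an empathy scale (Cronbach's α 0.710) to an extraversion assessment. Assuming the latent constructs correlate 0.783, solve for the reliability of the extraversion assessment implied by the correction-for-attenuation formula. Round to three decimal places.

r_true = r_obs / √(r_xx · r_yy) ⇒ 0.783 = 0.274 / √(0.710 · r_yy).
√(0.710 · r_yy) = 0.274 / 0.783 = 0.3499; 0.710 · r_yy = 0.1224; r_yy = 0.1224 / 0.710 ≈ 0.172.

0.172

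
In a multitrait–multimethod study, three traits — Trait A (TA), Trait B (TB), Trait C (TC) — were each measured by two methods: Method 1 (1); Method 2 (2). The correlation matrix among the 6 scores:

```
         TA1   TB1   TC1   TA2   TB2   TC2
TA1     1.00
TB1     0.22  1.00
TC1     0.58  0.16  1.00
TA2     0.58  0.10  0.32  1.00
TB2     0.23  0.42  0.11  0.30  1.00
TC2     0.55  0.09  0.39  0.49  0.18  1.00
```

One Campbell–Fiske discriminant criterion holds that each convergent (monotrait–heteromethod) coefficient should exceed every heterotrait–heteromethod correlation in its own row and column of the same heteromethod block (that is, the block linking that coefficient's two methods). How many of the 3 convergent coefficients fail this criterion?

Convergent coefficients and their comparison sets:
TA (methods 1·2): 0.58 vs {0.23, 0.10, 0.55, 0.32} → pass.
TB (methods 1·2): 0.42 vs {0.10, 0.23, 0.09, 0.11} → pass.
TC (methods 1·2): 0.39 vs {0.32, 0.55, 0.11, 0.09} → fail.
1 of 3 fail.

1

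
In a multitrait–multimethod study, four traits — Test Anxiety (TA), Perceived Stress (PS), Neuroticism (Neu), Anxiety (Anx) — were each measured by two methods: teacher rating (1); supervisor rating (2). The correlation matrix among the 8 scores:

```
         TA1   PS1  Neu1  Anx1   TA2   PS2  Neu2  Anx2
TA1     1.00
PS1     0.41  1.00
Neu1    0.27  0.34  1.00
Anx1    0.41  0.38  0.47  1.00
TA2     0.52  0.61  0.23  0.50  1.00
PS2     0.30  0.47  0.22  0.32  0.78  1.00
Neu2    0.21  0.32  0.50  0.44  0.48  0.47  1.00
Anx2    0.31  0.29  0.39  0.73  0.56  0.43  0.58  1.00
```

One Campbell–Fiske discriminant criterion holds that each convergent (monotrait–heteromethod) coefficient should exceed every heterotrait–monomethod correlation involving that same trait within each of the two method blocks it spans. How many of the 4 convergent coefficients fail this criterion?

3

Convergent coefficients and their comparison sets:
TA (methods 1·2): 0.52 vs {0.41, 0.78, 0.27, 0.48, 0.41, 0.56} → fail.
PS (methods 1·2): 0.47 vs {0.41, 0.78, 0.34, 0.47, 0.38, 0.43} → fail.
Neu (methods 1·2): 0.50 vs {0.27, 0.48, 0.34, 0.47, 0.47, 0.58} → fail.
Anx (methods 1·2): 0.73 vs {0.41, 0.56, 0.38, 0.43, 0.47, 0.58} → pass.
3 of 4 fail.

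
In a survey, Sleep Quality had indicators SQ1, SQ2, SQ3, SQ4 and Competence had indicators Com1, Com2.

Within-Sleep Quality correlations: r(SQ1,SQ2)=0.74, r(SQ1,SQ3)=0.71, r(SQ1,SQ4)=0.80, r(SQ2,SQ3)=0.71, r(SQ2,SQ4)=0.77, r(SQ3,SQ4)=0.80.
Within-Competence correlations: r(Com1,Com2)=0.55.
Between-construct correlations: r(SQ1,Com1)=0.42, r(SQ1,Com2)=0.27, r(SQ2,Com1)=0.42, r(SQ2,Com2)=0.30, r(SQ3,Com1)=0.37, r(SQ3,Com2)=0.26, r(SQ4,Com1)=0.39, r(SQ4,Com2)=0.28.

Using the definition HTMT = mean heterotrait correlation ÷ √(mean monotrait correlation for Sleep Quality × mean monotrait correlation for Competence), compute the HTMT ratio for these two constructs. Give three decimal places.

Between-construct mean = 2.71/8 = 0.3388.
Mean within-SQ = 4.53/6 = 0.7550; mean within-Com = 0.55/1 = 0.5500.
Geometric mean = √(0.7550 × 0.5500) = 0.6444.
HTMT = 0.3388 / 0.6444 = 0.526.

0.526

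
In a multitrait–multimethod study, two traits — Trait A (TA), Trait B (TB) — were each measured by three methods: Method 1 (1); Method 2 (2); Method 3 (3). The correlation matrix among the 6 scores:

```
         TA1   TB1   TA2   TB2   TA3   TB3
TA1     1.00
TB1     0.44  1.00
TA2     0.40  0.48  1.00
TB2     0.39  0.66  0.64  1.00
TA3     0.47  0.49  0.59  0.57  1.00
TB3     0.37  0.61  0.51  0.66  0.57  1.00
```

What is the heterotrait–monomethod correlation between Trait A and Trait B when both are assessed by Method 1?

Different traits, same method: r(TA1, TB1) = 0.44.

0.44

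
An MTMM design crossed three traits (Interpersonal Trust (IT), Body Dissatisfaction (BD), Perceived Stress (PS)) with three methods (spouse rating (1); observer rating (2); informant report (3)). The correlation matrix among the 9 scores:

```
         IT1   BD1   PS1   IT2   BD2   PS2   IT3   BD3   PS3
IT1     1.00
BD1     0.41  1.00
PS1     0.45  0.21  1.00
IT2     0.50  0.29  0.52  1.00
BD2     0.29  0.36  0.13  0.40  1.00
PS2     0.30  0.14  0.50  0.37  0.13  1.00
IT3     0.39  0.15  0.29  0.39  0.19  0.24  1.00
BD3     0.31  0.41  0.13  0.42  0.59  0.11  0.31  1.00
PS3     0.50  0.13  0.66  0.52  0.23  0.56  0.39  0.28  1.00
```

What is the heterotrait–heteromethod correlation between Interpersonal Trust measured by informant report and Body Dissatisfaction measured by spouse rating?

Different traits and methods: r(IT3, BD1) = 0.15.

0.15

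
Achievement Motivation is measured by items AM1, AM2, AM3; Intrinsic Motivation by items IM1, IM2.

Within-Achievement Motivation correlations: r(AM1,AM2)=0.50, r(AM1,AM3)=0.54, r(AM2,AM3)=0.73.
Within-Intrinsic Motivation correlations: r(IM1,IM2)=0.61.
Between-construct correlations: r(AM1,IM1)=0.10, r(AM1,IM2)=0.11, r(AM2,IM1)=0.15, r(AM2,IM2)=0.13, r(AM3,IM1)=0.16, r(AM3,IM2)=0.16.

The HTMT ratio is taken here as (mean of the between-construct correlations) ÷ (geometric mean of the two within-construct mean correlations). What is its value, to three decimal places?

0.225

Between-construct mean = 0.81/6 = 0.1350.
Mean within-AM = 1.77/3 = 0.5900; mean within-IM = 0.61/1 = 0.6100.
Geometric mean = √(0.5900 × 0.6100) = 0.5999.
HTMT = 0.1350 / 0.5999 = 0.225.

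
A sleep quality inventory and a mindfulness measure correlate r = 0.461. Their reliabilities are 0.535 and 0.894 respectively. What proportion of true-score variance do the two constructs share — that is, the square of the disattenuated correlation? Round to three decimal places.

Disattenuated r = 0.461 / √(0.535 × 0.894) = 0.461 / 0.6916 = 0.6666.
Shared true-score variance = 0.6666² = 0.4444 ≈ 0.444.

0.444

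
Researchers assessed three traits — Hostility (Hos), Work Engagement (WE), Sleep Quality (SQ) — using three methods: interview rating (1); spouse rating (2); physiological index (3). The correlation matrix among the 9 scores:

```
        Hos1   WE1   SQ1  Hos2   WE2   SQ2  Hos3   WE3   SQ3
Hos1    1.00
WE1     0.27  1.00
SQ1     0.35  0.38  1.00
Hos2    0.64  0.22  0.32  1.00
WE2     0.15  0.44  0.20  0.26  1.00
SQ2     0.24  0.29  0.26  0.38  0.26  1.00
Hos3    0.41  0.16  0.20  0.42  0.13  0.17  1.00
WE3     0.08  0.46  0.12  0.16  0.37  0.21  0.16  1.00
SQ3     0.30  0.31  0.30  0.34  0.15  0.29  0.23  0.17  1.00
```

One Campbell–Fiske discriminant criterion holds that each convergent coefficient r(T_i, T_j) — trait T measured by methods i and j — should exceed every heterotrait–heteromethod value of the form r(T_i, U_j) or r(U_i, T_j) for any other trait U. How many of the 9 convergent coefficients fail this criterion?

3

Checking each validity diagonal entry against its comparison values:
Hos (methods 1·2): 0.64 vs {0.15, 0.22, 0.24, 0.32} → pass.
Hos (methods 1·3): 0.41 vs {0.08, 0.16, 0.30, 0.20} → pass.
Hos (methods 2·3): 0.42 vs {0.16, 0.13, 0.34, 0.17} → pass.
WE (methods 1·2): 0.44 vs {0.22, 0.15, 0.29, 0.20} → pass.
WE (methods 1·3): 0.46 vs {0.16, 0.08, 0.31, 0.12} → pass.
WE (methods 2·3): 0.37 vs {0.13, 0.16, 0.15, 0.21} → pass.
SQ (methods 1·2): 0.26 vs {0.32, 0.24, 0.20, 0.29} → fail.
SQ (methods 1·3): 0.30 vs {0.20, 0.30, 0.12, 0.31} → fail.
SQ (methods 2·3): 0.29 vs {0.17, 0.34, 0.21, 0.15} → fail.
3 of 9 fail.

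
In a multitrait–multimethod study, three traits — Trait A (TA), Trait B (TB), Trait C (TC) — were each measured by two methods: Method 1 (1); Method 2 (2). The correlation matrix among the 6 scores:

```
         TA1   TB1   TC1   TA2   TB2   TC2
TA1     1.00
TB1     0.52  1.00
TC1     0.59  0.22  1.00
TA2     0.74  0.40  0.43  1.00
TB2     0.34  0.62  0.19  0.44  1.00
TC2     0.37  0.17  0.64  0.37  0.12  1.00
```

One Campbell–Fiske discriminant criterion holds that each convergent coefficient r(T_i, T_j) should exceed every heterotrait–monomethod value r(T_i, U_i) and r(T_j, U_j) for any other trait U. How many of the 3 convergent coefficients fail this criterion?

Convergent coefficients and their comparison sets:
TA (methods 1·2): 0.74 vs {0.52, 0.44, 0.59, 0.37} → pass.
TB (methods 1·2): 0.62 vs {0.52, 0.44, 0.22, 0.12} → pass.
TC (methods 1·2): 0.64 vs {0.59, 0.37, 0.22, 0.12} → pass.
0 of 3 fail.

0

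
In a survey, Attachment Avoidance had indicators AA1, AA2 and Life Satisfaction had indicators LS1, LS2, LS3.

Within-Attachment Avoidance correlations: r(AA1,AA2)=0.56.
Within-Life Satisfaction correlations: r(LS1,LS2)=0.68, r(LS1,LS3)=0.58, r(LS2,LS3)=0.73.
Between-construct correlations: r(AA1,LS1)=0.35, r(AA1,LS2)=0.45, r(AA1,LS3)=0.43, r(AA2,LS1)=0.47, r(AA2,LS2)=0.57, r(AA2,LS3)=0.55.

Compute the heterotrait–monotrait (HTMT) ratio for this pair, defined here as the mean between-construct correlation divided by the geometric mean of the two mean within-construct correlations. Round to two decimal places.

Between-construct mean = 2.82/6 = 0.4700.
Mean within-AA = 0.56/1 = 0.5600; mean within-LS = 1.99/3 = 0.6633.
Geometric mean = √(0.5600 × 0.6633) = 0.6095.
HTMT = 0.4700 / 0.6095 = 0.77.

0.77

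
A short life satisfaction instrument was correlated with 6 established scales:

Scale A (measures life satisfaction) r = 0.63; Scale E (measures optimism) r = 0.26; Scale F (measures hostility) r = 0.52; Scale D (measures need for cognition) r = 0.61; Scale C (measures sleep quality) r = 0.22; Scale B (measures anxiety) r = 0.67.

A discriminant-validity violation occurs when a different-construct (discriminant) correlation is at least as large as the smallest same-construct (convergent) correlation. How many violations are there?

Convergent (same construct = life satisfaction): Scale A.
Smallest convergent = 0.63. Discriminant values: 0.26, 0.52, 0.61, 0.22, 0.67; count ≥ 0.63 → 1.

1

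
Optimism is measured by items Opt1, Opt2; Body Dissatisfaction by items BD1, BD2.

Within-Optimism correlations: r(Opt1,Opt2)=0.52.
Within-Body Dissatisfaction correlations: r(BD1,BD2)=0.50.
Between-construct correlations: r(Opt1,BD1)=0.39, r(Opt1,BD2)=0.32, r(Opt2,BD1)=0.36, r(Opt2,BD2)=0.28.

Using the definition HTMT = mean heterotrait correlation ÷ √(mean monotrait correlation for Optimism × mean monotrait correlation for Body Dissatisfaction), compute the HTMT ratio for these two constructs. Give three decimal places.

Between-construct mean = 1.35/4 = 0.3375.
Mean within-Opt = 0.52/1 = 0.5200; mean within-BD = 0.50/1 = 0.5000.
Geometric mean = √(0.5200 × 0.5000) = 0.5099.
HTMT = 0.3375 / 0.5099 = 0.662.

0.662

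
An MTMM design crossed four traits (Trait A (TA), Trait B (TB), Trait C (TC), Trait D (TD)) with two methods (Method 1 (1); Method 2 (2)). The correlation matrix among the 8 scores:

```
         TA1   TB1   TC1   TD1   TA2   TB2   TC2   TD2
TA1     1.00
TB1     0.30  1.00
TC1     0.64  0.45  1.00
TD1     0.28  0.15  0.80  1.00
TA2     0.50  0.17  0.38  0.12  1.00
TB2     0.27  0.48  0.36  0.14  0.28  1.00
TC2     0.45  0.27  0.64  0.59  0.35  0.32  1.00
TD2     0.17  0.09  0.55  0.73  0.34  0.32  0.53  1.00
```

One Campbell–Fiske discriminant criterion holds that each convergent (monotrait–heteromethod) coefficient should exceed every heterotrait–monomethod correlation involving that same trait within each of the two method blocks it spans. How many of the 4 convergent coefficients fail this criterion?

3

Convergent coefficients and their comparison sets:
TA (methods 1·2): 0.50 vs {0.30, 0.28, 0.64, 0.35, 0.28, 0.34} → fail.
TB (methods 1·2): 0.48 vs {0.30, 0.28, 0.45, 0.32, 0.15, 0.32} → pass.
TC (methods 1·2): 0.64 vs {0.64, 0.35, 0.45, 0.32, 0.80, 0.53} → fail.
TD (methods 1·2): 0.73 vs {0.28, 0.34, 0.15, 0.32, 0.80, 0.53} → fail.
3 of 4 fail.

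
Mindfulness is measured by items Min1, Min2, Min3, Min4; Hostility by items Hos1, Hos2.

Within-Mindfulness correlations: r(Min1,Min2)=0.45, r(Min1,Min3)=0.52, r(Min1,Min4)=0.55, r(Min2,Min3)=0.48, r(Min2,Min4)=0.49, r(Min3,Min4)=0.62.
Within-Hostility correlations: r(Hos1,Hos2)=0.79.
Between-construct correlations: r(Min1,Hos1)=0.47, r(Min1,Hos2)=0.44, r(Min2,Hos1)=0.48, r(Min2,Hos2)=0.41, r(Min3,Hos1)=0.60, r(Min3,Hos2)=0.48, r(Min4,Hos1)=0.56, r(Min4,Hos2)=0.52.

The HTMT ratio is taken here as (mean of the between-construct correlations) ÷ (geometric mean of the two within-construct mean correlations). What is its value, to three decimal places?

0.774

Mean between = 3.96/8 = 0.4950.
Mean within-Min = 3.11/6 = 0.5183; mean within-Hos = 0.79/1 = 0.7900.
Geometric mean = √(0.5183 × 0.7900) = 0.6399.
HTMT = 0.4950 / 0.6399 = 0.774.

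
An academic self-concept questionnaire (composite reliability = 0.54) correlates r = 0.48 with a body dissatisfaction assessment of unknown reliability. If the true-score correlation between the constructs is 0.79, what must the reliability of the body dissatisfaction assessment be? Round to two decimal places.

0.68

r_true = r_obs / √(r_xx · r_yy) ⇒ 0.79 = 0.48 / √(0.54 · r_yy).
√(0.54 · r_yy) = 0.48 / 0.79 = 0.6076; 0.54 · r_yy = 0.3692; r_yy = 0.3692 / 0.54 ≈ 0.68.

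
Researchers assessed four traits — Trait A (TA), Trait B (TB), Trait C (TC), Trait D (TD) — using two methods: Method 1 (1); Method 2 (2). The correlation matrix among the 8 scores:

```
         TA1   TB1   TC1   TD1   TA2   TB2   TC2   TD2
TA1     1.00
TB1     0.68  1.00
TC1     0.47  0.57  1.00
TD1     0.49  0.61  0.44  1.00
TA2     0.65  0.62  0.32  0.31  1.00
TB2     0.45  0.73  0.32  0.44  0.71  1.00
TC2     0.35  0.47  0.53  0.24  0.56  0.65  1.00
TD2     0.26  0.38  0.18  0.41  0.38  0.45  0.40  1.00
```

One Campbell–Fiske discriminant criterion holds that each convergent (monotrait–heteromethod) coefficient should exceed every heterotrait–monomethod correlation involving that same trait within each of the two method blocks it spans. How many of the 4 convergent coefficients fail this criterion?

Checking each validity diagonal entry against its comparison values:
TA (methods 1·2): 0.65 vs {0.68, 0.71, 0.47, 0.56, 0.49, 0.38} → fail.
TB (methods 1·2): 0.73 vs {0.68, 0.71, 0.57, 0.65, 0.61, 0.45} → pass.
TC (methods 1·2): 0.53 vs {0.47, 0.56, 0.57, 0.65, 0.44, 0.40} → fail.
TD (methods 1·2): 0.41 vs {0.49, 0.38, 0.61, 0.45, 0.44, 0.40} → fail.
3 of 4 fail.

3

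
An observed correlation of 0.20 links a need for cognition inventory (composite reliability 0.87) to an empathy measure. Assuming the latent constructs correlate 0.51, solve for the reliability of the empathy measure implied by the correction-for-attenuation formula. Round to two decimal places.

r_true = r_obs / √(r_xx · r_yy) ⇒ 0.51 = 0.20 / √(0.87 · r_yy).
√(0.87 · r_yy) = 0.20 / 0.51 = 0.3922; 0.87 · r_yy = 0.1538; r_yy = 0.1538 / 0.87 ≈ 0.18.

0.18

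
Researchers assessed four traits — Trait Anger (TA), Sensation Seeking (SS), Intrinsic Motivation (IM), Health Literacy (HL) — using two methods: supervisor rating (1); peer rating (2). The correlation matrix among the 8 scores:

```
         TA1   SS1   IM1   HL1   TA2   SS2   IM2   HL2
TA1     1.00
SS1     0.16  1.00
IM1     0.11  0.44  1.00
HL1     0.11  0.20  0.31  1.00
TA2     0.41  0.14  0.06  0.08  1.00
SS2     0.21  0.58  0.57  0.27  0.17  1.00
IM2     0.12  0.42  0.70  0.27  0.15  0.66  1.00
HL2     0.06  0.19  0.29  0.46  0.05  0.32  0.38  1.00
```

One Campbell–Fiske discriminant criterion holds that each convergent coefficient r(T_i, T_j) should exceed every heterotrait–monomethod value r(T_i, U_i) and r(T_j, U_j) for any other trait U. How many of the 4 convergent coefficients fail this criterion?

Each convergent coefficient versus the relevant comparison correlations:
TA (methods 1·2): 0.41 vs {0.16, 0.17, 0.11, 0.15, 0.11, 0.05} → pass.
SS (methods 1·2): 0.58 vs {0.16, 0.17, 0.44, 0.66, 0.20, 0.32} → fail.
IM (methods 1·2): 0.70 vs {0.11, 0.15, 0.44, 0.66, 0.31, 0.38} → pass.
HL (methods 1·2): 0.46 vs {0.11, 0.05, 0.20, 0.32, 0.31, 0.38} → pass.
1 of 4 fail.

1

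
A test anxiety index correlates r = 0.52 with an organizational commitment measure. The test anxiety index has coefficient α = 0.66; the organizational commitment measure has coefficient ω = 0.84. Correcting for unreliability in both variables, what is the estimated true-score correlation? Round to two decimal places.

0.70

r_true = r_obs / √(r_xx · r_yy) = 0.52 / √(0.66 × 0.84) = 0.52 / √0.5544 = 0.52 / 0.7446 ≈ 0.70.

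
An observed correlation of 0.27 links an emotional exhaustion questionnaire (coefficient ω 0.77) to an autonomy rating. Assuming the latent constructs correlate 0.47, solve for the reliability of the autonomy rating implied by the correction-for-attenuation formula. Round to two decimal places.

r_true = r_obs / √(r_xx · r_yy) ⇒ 0.47 = 0.27 / √(0.77 · r_yy).
√(0.77 · r_yy) = 0.27 / 0.47 = 0.5745; 0.77 · r_yy = 0.3301; r_yy = 0.3301 / 0.77 ≈ 0.43.

0.43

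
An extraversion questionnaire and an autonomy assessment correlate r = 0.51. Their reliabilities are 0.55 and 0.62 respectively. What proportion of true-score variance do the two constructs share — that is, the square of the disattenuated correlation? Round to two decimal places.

Disattenuated r = 0.51 / √(0.55 × 0.62) = 0.51 / 0.5840 = 0.8733.
Shared true-score variance = 0.8733² = 0.7627 ≈ 0.76.

0.76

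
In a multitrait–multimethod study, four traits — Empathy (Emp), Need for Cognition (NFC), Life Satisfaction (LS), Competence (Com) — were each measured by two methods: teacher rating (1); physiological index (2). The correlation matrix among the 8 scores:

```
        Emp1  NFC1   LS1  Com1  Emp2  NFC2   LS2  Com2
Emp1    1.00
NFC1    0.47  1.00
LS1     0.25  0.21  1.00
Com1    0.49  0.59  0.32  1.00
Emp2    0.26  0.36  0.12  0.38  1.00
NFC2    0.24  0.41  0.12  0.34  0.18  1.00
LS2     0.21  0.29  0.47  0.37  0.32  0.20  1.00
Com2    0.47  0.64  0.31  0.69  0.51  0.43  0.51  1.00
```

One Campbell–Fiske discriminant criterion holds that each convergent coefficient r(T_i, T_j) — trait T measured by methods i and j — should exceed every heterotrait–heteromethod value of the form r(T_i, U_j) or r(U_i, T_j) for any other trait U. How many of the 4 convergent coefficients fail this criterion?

Checking each validity diagonal entry against its comparison values:
Emp (methods 1·2): 0.26 vs {0.24, 0.36, 0.21, 0.12, 0.47, 0.38} → fail.
NFC (methods 1·2): 0.41 vs {0.36, 0.24, 0.29, 0.12, 0.64, 0.34} → fail.
LS (methods 1·2): 0.47 vs {0.12, 0.21, 0.12, 0.29, 0.31, 0.37} → pass.
Com (methods 1·2): 0.69 vs {0.38, 0.47, 0.34, 0.64, 0.37, 0.31} → pass.
2 of 4 fail.

2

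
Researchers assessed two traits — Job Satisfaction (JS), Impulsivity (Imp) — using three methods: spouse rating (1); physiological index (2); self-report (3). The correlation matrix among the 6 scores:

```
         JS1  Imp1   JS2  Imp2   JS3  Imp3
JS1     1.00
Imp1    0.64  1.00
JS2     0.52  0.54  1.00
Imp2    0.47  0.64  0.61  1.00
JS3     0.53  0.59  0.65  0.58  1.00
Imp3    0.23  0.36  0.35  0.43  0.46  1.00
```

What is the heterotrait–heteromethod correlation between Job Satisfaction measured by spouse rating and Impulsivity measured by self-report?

0.23

Different traits and methods: r(JS1, Imp3) = 0.23.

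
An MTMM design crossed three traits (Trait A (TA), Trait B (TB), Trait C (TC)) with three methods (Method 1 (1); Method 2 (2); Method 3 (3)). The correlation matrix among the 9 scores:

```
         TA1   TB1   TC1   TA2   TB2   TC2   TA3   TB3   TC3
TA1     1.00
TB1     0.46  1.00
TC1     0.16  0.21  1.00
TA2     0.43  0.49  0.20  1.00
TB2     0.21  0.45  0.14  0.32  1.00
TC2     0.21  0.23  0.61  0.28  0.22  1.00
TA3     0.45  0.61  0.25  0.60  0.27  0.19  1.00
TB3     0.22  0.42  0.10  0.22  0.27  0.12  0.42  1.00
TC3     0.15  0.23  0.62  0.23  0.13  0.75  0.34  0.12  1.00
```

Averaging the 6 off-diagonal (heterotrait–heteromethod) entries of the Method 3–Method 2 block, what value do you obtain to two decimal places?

0.19

HTHM values (method 3 × method 2): 0.27, 0.19, 0.22, 0.12, 0.23, 0.13; mean = 1.16/6 = 0.19.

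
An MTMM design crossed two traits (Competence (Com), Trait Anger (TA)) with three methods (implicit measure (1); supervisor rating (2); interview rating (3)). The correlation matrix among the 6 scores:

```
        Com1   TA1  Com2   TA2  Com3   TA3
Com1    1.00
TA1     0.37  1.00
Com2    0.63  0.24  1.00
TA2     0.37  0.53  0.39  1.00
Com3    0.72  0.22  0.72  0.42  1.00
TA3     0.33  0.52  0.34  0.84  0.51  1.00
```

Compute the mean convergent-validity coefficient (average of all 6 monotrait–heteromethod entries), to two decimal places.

Convergent values: 0.63, 0.72, 0.72, 0.53, 0.52, 0.84; mean = 3.96/6 = 0.66.

0.66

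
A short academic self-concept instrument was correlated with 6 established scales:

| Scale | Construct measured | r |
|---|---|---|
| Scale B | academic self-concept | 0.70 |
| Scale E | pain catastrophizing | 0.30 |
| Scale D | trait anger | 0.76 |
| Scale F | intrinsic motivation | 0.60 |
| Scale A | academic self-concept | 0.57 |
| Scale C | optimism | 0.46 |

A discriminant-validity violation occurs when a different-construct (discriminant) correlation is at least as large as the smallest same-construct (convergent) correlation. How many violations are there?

Convergent (same construct = academic self-concept): Scale B, Scale A.
Smallest convergent = 0.57. Discriminant values: 0.30, 0.76, 0.60, 0.46; count ≥ 0.57 → 2.

2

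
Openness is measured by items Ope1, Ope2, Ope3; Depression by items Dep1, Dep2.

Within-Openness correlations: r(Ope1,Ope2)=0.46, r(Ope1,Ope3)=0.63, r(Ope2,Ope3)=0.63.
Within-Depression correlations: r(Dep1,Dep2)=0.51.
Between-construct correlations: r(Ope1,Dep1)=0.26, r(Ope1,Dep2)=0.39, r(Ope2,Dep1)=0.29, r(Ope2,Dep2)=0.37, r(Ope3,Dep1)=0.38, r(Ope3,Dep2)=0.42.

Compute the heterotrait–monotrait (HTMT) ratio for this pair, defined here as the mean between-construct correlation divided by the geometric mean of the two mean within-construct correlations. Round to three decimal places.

Mean heterotrait r = 2.11/6 = 0.3517.
Mean within-Ope = 1.72/3 = 0.5733; mean within-Dep = 0.51/1 = 0.5100.
Geometric mean = √(0.5733 × 0.5100) = 0.5407.
HTMT = 0.3517 / 0.5407 = 0.650.

0.650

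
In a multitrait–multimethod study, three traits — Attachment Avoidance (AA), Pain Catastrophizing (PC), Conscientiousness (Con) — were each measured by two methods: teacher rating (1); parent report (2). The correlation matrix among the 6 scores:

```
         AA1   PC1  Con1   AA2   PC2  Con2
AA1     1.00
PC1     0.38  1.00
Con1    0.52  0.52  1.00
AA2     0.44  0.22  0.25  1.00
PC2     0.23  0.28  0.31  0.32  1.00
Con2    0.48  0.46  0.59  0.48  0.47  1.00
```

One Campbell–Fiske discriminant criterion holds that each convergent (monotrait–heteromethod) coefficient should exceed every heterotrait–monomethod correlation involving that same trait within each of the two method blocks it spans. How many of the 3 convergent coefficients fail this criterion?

Checking each validity diagonal entry against its comparison values:
AA (methods 1·2): 0.44 vs {0.38, 0.32, 0.52, 0.48} → fail.
PC (methods 1·2): 0.28 vs {0.38, 0.32, 0.52, 0.47} → fail.
Con (methods 1·2): 0.59 vs {0.52, 0.48, 0.52, 0.47} → pass.
2 of 3 fail.

2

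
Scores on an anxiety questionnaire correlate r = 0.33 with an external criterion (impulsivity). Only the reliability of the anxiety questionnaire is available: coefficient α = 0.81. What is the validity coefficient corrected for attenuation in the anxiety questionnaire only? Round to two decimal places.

0.37

Single correction: r_c = r_obs / √r_xx = 0.33 / √0.81 = 0.33 / 0.9000 ≈ 0.37.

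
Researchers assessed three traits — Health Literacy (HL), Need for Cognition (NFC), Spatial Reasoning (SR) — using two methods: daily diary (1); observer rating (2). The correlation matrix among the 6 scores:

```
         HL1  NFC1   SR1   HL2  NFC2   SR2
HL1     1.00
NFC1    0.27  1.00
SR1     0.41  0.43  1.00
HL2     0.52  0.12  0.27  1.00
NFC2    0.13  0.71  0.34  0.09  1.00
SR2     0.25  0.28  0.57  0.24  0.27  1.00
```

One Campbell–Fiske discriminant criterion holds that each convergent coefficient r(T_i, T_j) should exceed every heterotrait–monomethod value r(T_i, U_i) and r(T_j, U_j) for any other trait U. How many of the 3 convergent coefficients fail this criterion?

0

Convergent coefficients and their comparison sets:
HL (methods 1·2): 0.52 vs {0.27, 0.09, 0.41, 0.24} → pass.
NFC (methods 1·2): 0.71 vs {0.27, 0.09, 0.43, 0.27} → pass.
SR (methods 1·2): 0.57 vs {0.41, 0.24, 0.43, 0.27} → pass.
0 of 3 fail.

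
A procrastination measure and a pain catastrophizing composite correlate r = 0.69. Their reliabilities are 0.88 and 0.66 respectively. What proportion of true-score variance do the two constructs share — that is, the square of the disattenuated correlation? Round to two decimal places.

0.82

Disattenuated r = 0.69 / √(0.88 × 0.66) = 0.69 / 0.7621 = 0.9054.
Shared true-score variance = 0.9054² = 0.8197 ≈ 0.82.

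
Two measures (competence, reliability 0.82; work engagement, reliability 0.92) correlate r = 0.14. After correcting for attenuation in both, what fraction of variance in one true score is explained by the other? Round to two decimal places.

0.03

Disattenuated r = 0.14 / √(0.82 × 0.92) = 0.14 / 0.8686 = 0.1612.
Shared true-score variance = 0.1612² = 0.0260 ≈ 0.03.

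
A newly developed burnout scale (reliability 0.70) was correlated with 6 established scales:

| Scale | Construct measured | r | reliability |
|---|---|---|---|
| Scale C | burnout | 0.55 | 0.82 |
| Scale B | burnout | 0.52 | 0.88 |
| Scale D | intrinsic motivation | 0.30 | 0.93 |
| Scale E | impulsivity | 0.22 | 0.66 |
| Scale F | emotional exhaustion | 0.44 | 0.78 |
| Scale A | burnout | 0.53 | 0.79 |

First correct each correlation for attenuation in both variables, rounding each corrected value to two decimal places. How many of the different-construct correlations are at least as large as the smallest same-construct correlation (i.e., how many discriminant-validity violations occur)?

0

Disattenuated r (r / √(r_scale · r_new)):
  Scale C (conv): 0.55 / √(0.82·0.70) = 0.73
  Scale B (conv): 0.52 / √(0.88·0.70) = 0.66
  Scale D (disc): 0.30 / √(0.93·0.70) = 0.37
  Scale E (disc): 0.22 / √(0.66·0.70) = 0.32
  Scale F (disc): 0.44 / √(0.78·0.70) = 0.60
  Scale A (conv): 0.53 / √(0.79·0.70) = 0.71
Smallest convergent = 0.66. Discriminant values: 0.37, 0.32, 0.60; count ≥ 0.66 → 0.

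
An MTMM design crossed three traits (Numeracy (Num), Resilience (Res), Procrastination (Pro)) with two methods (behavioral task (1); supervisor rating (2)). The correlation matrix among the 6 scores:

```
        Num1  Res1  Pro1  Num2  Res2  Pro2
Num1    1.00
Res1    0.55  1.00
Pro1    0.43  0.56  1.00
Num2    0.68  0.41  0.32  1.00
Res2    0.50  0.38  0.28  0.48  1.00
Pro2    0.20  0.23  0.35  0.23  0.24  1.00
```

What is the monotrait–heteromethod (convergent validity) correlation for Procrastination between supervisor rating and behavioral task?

0.35

Same trait (Pro), different methods: r(Pro2, Pro1) = 0.35.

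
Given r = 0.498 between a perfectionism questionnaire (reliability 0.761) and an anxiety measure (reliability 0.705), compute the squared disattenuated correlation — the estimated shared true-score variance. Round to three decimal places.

Disattenuated r = 0.498 / √(0.761 × 0.705) = 0.498 / 0.7325 = 0.6799.
Shared true-score variance = 0.6799² = 0.4623 ≈ 0.462.

0.462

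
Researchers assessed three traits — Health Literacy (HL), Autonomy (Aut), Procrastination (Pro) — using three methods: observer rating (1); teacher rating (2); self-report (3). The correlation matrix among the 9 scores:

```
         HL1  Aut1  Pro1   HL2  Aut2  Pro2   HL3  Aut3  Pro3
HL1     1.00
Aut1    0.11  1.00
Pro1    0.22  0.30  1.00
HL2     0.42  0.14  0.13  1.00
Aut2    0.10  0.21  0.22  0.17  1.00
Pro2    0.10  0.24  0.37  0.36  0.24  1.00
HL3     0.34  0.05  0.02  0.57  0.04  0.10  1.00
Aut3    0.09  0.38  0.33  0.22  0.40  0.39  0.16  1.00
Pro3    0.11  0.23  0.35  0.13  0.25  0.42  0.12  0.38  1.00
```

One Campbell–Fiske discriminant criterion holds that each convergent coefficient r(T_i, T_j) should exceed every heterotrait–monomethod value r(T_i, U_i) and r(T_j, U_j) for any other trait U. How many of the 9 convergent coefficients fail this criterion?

3

Checking each validity diagonal entry against its comparison values:
HL (methods 1·2): 0.42 vs {0.11, 0.17, 0.22, 0.36} → pass.
HL (methods 1·3): 0.34 vs {0.11, 0.16, 0.22, 0.12} → pass.
HL (methods 2·3): 0.57 vs {0.17, 0.16, 0.36, 0.12} → pass.
Aut (methods 1·2): 0.21 vs {0.11, 0.17, 0.30, 0.24} → fail.
Aut (methods 1·3): 0.38 vs {0.11, 0.16, 0.30, 0.38} → fail.
Aut (methods 2·3): 0.40 vs {0.17, 0.16, 0.24, 0.38} → pass.
Pro (methods 1·2): 0.37 vs {0.22, 0.36, 0.30, 0.24} → pass.
Pro (methods 1·3): 0.35 vs {0.22, 0.12, 0.30, 0.38} → fail.
Pro (methods 2·3): 0.42 vs {0.36, 0.12, 0.24, 0.38} → pass.
3 of 9 fail.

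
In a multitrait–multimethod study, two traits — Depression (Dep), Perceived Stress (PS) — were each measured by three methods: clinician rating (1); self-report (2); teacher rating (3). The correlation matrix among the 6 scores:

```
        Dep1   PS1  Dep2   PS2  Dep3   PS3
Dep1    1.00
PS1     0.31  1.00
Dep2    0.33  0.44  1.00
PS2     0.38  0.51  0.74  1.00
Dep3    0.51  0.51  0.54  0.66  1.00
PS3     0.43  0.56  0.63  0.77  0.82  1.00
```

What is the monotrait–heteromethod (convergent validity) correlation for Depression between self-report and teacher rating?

0.54

Same trait (Dep), different methods: r(Dep2, Dep3) = 0.54.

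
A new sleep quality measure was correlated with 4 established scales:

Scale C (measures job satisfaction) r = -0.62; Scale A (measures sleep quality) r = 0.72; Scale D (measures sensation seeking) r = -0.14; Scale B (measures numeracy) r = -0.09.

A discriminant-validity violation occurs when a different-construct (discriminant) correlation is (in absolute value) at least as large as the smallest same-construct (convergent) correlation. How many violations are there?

Convergent (same construct = sleep quality): Scale A.
Smallest convergent = 0.72. Discriminant |r|: 0.62, 0.14, 0.09; count ≥ 0.72 → 0.

0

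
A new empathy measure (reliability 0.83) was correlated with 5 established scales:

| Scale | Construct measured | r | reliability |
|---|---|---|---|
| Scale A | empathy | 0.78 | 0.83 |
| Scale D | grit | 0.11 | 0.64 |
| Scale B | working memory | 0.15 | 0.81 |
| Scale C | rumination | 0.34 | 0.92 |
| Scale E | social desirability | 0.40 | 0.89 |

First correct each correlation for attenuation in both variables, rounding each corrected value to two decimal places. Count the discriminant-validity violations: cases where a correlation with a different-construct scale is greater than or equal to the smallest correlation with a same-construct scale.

0

Disattenuated r (r / √(r_scale · r_new)):
  Scale A (conv): 0.78 / √(0.83·0.83) = 0.94
  Scale D (disc): 0.11 / √(0.64·0.83) = 0.15
  Scale B (disc): 0.15 / √(0.81·0.83) = 0.18
  Scale C (disc): 0.34 / √(0.92·0.83) = 0.39
  Scale E (disc): 0.40 / √(0.89·0.83) = 0.47
Smallest convergent = 0.94. Discriminant values: 0.15, 0.18, 0.39, 0.47; count ≥ 0.94 → 0.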